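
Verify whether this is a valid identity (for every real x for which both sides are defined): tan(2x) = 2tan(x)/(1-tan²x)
Claim: tan(2x) = 2tan(x)/(1-tan²x).
Reasoning: tan(2x) = sin(2x)/cos(2x) = 2sin(x)cos(x) / (cos²x - sin²x). Divide numerator and denominator by cos²x: 2tan(x) / (1 - tan²x).
So the two sides agree for every real x for which both sides are defined.

Conclusion: Yes, this is an identity.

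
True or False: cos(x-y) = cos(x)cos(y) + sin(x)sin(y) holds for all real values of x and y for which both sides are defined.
Claim: cos(x-y) = cos(x)cos(y) + sin(x)sin(y).
Reasoning: Replace y by -y in cos(x+y) = cos(x)cos(y) - sin(x)sin(y) and use cos(-y) = cos(y), sin(-y) = -sin(y): cos(x-y) = cos(x)cos(y) + sin(x)sin(y).
So the two sides agree for all real values of x and y for which both sides are defined.

Conclusion: True.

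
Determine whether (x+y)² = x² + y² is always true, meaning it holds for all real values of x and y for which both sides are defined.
No, this is NOT an identity.

Claim: (x+y)² = x² + y².
Test a specific point where both sides are defined: x = 4, y = 4.
LHS = (x+y)² ≈ 64.0000
RHS = x² + y² ≈ 32.0000
Since 64.0000 ≠ 32.0000, the equation fails at this point, so it cannot hold for all real values of x and y for which both sides are defined.
The correct expansion is (x+y)² = x² + 2xy + y²; the cross term 2xy is missing.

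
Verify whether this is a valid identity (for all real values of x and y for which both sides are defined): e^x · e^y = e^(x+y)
Yes, this is an identity.

Claim: e^x · e^y = e^(x+y).
Reasoning: This is the law of exponents for a common base: multiplying powers adds exponents. E.g. from the series, (Σ x^j/j!)(Σ y^k/k!) = Σ_m (Σ_{j+k=m} x^j y^k/(j!k!)) = Σ_m (x+y)^m/m! by the binomial theorem.
So the two sides agree for all real values of x and y for which both sides are defined.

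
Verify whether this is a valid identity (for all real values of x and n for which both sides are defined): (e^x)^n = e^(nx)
Claim: (e^x)^n = e^(nx).
Reasoning: e^x is a positive real number, and for a positive base B and real exponent n, B^n = e^(n·ln B). With B = e^x, ln B = x, so (e^x)^n = e^(n·x).
So the two sides agree for all real values of x and n for which both sides are defined.

Conclusion: Yes, this is an identity.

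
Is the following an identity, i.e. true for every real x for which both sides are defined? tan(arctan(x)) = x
Claim: tan(arctan(x)) = x.
Reasoning: For every real x, arctan(x) is by definition the angle in (-π/2, π/2) whose tangent equals x. Taking the tangent of that angle returns x.
So the two sides agree for every real x for which both sides are defined.

Conclusion: Yes, this is an identity.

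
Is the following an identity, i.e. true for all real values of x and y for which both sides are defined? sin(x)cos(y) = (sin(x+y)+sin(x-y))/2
Yes, this is an identity.

Claim: sin(x)cos(y) = (sin(x+y)+sin(x-y))/2.
Reasoning: sin(x+y) = sin(x)cos(y) + cos(x)sin(y) and sin(x-y) = sin(x)cos(y) - cos(x)sin(y). Adding, sin(x+y) + sin(x-y) = 2sin(x)cos(y); divide by 2.
So the two sides agree for all real values of x and y for which both sides are defined.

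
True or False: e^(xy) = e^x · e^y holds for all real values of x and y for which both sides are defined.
False.

Claim: e^(xy) = e^x · e^y.
Test a specific point where both sides are defined: x = 4, y = 1/2.
LHS = e^(xy) ≈ 7.3891
RHS = e^x · e^y ≈ 90.0171
Since 7.3891 ≠ 90.0171, the equation fails at this point, so it cannot hold for all real values of x and y for which both sides are defined.
e^x · e^y = e^(x+y), not e^(xy).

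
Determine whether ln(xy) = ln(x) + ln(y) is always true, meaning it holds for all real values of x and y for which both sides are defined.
Yes, this is an identity.

Claim: ln(xy) = ln(x) + ln(y).
Reasoning: Both sides are simultaneously defined only when x, y > 0. Write x = e^p, y = e^q (p = ln x, q = ln y). Then xy = e^p · e^q = e^(p+q), so ln(xy) = p + q = ln(x) + ln(y).
So the two sides agree for all real values of x and y for which both sides are defined.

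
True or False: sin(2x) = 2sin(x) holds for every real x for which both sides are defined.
Claim: sin(2x) = 2sin(x).
Test a specific point where both sides are defined: x = π/3.
LHS = sin(2x) ≈ 0.8660
RHS = 2sin(x) ≈ 1.7321
Since 0.8660 ≠ 1.7321, the equation fails at this point, so it cannot hold for every real x for which both sides are defined.
The correct double-angle formula is sin(2x) = 2sin(x)cos(x).

Conclusion: False.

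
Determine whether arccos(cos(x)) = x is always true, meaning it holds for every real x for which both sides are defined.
Claim: arccos(cos(x)) = x.
Test a specific point where both sides are defined: x = -π/4.
LHS = arccos(cos(x)) ≈ 0.7854
RHS = x ≈ -0.7854
Since 0.7854 ≠ -0.7854, the equation fails at this point, so it cannot hold for every real x for which both sides are defined.
arccos only returns values in [0, π], so arccos(cos(x)) = x holds only for x in that interval, not for all real x.

Conclusion: No, this is NOT an identity.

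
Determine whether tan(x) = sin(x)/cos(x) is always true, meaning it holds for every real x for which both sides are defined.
Claim: tan(x) = sin(x)/cos(x).
Reasoning: For an angle x whose terminal point on the unit circle is (cos x, sin x), tan(x) is defined as the ratio (second coordinate)/(first coordinate) = sin(x)/cos(x), wherever cos(x) ≠ 0.
So the two sides agree for every real x for which both sides are defined.

Conclusion: Yes, this is an identity.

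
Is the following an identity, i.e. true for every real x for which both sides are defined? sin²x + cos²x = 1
Claim: sin²x + cos²x = 1.
Reasoning: The point (cos x, sin x) lies on the unit circle X² + Y² = 1, so cos²x + sin²x = 1 for every real x.
So the two sides agree for every real x for which both sides are defined.

Conclusion: Yes, this is an identity.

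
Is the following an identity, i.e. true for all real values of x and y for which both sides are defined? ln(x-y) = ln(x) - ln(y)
Claim: ln(x-y) = ln(x) - ln(y).
Test a specific point where both sides are defined: x = 4, y = 3.
LHS = ln(x-y) ≈ 0.0000
RHS = ln(x) - ln(y) ≈ 0.2877
Since 0.0000 ≠ 0.2877, the equation fails at this point, so it cannot hold for all real values of x and y for which both sides are defined.
ln(x) - ln(y) = ln(x/y), not ln(x-y).

Conclusion: No, this is NOT an identity.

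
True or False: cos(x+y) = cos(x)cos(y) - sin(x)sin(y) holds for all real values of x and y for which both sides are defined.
Claim: cos(x+y) = cos(x)cos(y) - sin(x)sin(y).
Reasoning: By Euler's formula e^(i(x+y)) = e^(ix)·e^(iy) = (cos x + i·sin x)(cos y + i·sin y). The real part of the left side is cos(x+y); the real part of the product is cos(x)cos(y) - sin(x)sin(y) (since i·i = -1).
So the two sides agree for all real values of x and y for which both sides are defined.

Conclusion: True.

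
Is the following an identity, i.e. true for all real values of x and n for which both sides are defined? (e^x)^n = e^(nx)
Yes, this is an identity.

Claim: (e^x)^n = e^(nx).
Reasoning: e^x is a positive real number, and for a positive base B and real exponent n, B^n = e^(n·ln B). With B = e^x, ln B = x, so (e^x)^n = e^(n·x).
So the two sides agree for all real values of x and n for which both sides are defined.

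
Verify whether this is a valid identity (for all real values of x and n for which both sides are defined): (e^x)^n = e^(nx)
Claim: (e^x)^n = e^(nx).
Reasoning: e^x is a positive real number, and for a positive base B and real exponent n, B^n = e^(n·ln B). With B = e^x, ln B = x, so (e^x)^n = e^(n·x).
So the two sides agree for all real values of x and n for which both sides are defined.

Conclusion: Yes, this is an identity.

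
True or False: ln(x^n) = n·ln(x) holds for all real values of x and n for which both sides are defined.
True.

Claim: ln(x^n) = n·ln(x).
Reasoning: The right side requires x > 0. For x > 0, x^n = (e^(ln x))^n = e^(n·ln x), so taking ln of both sides gives ln(x^n) = n·ln(x).
So the two sides agree for all real values of x and n for which both sides are defined.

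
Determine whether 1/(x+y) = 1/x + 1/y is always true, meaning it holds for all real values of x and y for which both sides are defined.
No, this is NOT an identity.

Claim: 1/(x+y) = 1/x + 1/y.
Test a specific point where both sides are defined: x = 3, y = 1.
LHS = 1/(x+y) ≈ 0.2500
RHS = 1/x + 1/y ≈ 1.3333
Since 0.2500 ≠ 1.3333, the equation fails at this point, so it cannot hold for all real values of x and y for which both sides are defined.
1/x + 1/y = (x+y)/(xy), which is not 1/(x+y).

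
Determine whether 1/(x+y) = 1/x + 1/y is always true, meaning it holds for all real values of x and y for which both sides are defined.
No, this is NOT an identity.

Claim: 1/(x+y) = 1/x + 1/y.
Test a specific point where both sides are defined: x = -1, y = 4.
LHS = 1/(x+y) ≈ 0.3333
RHS = 1/x + 1/y ≈ -0.7500
Since 0.3333 ≠ -0.7500, the equation fails at this point, so it cannot hold for all real values of x and y for which both sides are defined.
1/x + 1/y = (x+y)/(xy), which is not 1/(x+y).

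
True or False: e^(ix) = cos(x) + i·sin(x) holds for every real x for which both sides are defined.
True.

Claim: e^(ix) = cos(x) + i·sin(x).
Reasoning: Euler's formula. Expand e^(ix) = Σ (ix)^k / k!. Since i² = -1, the even-k terms are Σ (-1)^m x^(2m)/(2m)! = cos(x) and the odd-k terms are i · Σ (-1)^m x^(2m+1)/(2m+1)! = i·sin(x).
So the two sides agree for every real x for which both sides are defined.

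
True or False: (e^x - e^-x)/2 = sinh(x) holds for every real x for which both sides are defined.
Claim: (e^x - e^-x)/2 = sinh(x).
Reasoning: This is exactly the definition of the hyperbolic sine: sinh(x) := (e^x - e^-x)/2.
So the two sides agree for every real x for which both sides are defined.

Conclusion: True.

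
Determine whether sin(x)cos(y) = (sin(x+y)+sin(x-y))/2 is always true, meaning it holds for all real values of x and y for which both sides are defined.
Claim: sin(x)cos(y) = (sin(x+y)+sin(x-y))/2.
Reasoning: sin(x+y) = sin(x)cos(y) + cos(x)sin(y) and sin(x-y) = sin(x)cos(y) - cos(x)sin(y). Adding, sin(x+y) + sin(x-y) = 2sin(x)cos(y); divide by 2.
So the two sides agree for all real values of x and y for which both sides are defined.

Conclusion: Yes, this is an identity.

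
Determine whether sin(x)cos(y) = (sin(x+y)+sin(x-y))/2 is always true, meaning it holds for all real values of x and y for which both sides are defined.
Yes, this is an identity.

Claim: sin(x)cos(y) = (sin(x+y)+sin(x-y))/2.
Reasoning: sin(x+y) = sin(x)cos(y) + cos(x)sin(y) and sin(x-y) = sin(x)cos(y) - cos(x)sin(y). Adding, sin(x+y) + sin(x-y) = 2sin(x)cos(y); divide by 2.
So the two sides agree for all real values of x and y for which both sides are defined.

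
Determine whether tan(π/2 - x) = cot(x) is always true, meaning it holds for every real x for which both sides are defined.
Claim: tan(π/2 - x) = cot(x).
Reasoning: tan(π/2 - x) = sin(π/2 - x)/cos(π/2 - x) = cos(x)/sin(x) = cot(x), using the cofunction identities sin(π/2 - x) = cos(x) and cos(π/2 - x) = sin(x).
So the two sides agree for every real x for which both sides are defined.

Conclusion: Yes, this is an identity.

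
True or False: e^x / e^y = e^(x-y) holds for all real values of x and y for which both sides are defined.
Claim: e^x / e^y = e^(x-y).
Reasoning: 1/e^y = e^(-y), so e^x / e^y = e^x · e^(-y) = e^(x + (-y)) = e^(x-y) by the product rule for exponents.
So the two sides agree for all real values of x and y for which both sides are defined.

Conclusion: True.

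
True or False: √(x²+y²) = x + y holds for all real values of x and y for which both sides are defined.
False.

Claim: √(x²+y²) = x + y.
Test a specific point where both sides are defined: x = 4, y = -2.
LHS = √(x²+y²) ≈ 4.4721
RHS = x + y ≈ 2.0000
Since 4.4721 ≠ 2.0000, the equation fails at this point, so it cannot hold for all real values of x and y for which both sides are defined.
(x+y)² = x² + 2xy + y², not x² + y², so the square root does not split this way.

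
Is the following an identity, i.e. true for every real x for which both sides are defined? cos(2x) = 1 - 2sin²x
Yes, this is an identity.

Claim: cos(2x) = 1 - 2sin²x.
Reasoning: cos(2x) = cos²x - sin²x. Replace cos²x by 1 - sin²x: (1 - sin²x) - sin²x = 1 - 2sin²x.
So the two sides agree for every real x for which both sides are defined.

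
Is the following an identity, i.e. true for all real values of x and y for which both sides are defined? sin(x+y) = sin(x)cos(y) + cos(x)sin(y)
Yes, this is an identity.

Claim: sin(x+y) = sin(x)cos(y) + cos(x)sin(y).
Reasoning: By Euler's formula e^(i(x+y)) = e^(ix)·e^(iy) = (cos x + i·sin x)(cos y + i·sin y). The imaginary part of the left side is sin(x+y); the imaginary part of the product is sin(x)cos(y) + cos(x)sin(y).
So the two sides agree for all real values of x and y for which both sides are defined.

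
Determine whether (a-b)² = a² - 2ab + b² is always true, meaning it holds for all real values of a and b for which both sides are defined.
Claim: (a-b)² = a² - 2ab + b².
Reasoning: Expand: (a-b)² = (a-b)(a-b) = a·a - a·b - b·a + b·b = a² - 2ab + b².
So the two sides agree for all real values of a and b for which both sides are defined.

Conclusion: Yes, this is an identity.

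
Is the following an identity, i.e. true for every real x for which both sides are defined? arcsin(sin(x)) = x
Claim: arcsin(sin(x)) = x.
Test a specific point where both sides are defined: x = 2π/3.
LHS = arcsin(sin(x)) ≈ 1.0472
RHS = x ≈ 2.0944
Since 1.0472 ≠ 2.0944, the equation fails at this point, so it cannot hold for every real x for which both sides are defined.
arcsin only returns values in [-π/2, π/2], so arcsin(sin(x)) = x holds only for x in that interval, not for all real x.

Conclusion: No, this is NOT an identity.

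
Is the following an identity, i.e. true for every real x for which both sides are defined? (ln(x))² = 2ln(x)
Claim: (ln(x))² = 2ln(x).
Test a specific point where both sides are defined: x = 4.
LHS = (ln(x))² ≈ 1.9218
RHS = 2ln(x) ≈ 2.7726
Since 1.9218 ≠ 2.7726, the equation fails at this point, so it cannot hold for every real x for which both sides are defined.
2ln(x) equals ln(x²), which is not the same as (ln x)².

Conclusion: No, this is NOT an identity.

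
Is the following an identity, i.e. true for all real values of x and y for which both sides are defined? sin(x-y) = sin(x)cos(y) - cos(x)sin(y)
Yes, this is an identity.

Claim: sin(x-y) = sin(x)cos(y) - cos(x)sin(y).
Reasoning: Replace y by -y in sin(x+y) = sin(x)cos(y) + cos(x)sin(y) and use cos(-y) = cos(y), sin(-y) = -sin(y): sin(x-y) = sin(x)cos(y) - cos(x)sin(y).
So the two sides agree for all real values of x and y for which both sides are defined.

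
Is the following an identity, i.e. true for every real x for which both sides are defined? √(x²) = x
No, this is NOT an identity.

Claim: √(x²) = x.
Test a specific point where both sides are defined: x = -3.
LHS = √(x²) ≈ 3.0000
RHS = x ≈ -3.0000
Since 3.0000 ≠ -3.0000, the equation fails at this point, so it cannot hold for every real x for which both sides are defined.
√(x²) = |x|, which differs from x whenever x < 0 (both sides are defined for every real x).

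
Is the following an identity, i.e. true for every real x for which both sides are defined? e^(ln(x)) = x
Claim: e^(ln(x)) = x.
Reasoning: For x > 0, ln(x) is by definition the exponent p such that e^p = x. Raising e to that exponent therefore returns x: e^(ln x) = x.
So the two sides agree for every real x for which both sides are defined.

Conclusion: Yes, this is an identity.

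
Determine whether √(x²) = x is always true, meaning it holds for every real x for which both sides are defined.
Claim: √(x²) = x.
Test a specific point where both sides are defined: x = -3.
LHS = √(x²) ≈ 3.0000
RHS = x ≈ -3.0000
Since 3.0000 ≠ -3.0000, the equation fails at this point, so it cannot hold for every real x for which both sides are defined.
√(x²) = |x|, which differs from x whenever x < 0 (both sides are defined for every real x).

Conclusion: No, this is NOT an identity.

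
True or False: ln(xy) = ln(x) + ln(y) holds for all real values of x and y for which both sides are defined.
True.

Claim: ln(xy) = ln(x) + ln(y).
Reasoning: Both sides are simultaneously defined only when x, y > 0. Write x = e^p, y = e^q (p = ln x, q = ln y). Then xy = e^p · e^q = e^(p+q), so ln(xy) = p + q = ln(x) + ln(y).
So the two sides agree for all real values of x and y for which both sides are defined.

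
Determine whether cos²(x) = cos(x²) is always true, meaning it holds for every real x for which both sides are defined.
Claim: cos²(x) = cos(x²).
Test a specific point where both sides are defined: x = -π/3.
LHS = cos²(x) ≈ 0.2500
RHS = cos(x²) ≈ 0.4566
Since 0.2500 ≠ 0.4566, the equation fails at this point, so it cannot hold for every real x for which both sides are defined.
cos²(x) means (cos x)², squaring the output; cos(x²) squares the input. These are different functions.

Conclusion: No, this is NOT an identity.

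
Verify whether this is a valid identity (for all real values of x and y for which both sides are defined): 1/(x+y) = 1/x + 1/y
No, this is NOT an identity.

Claim: 1/(x+y) = 1/x + 1/y.
Test a specific point where both sides are defined: x = 3/2, y = 3/2.
LHS = 1/(x+y) ≈ 0.3333
RHS = 1/x + 1/y ≈ 1.3333
Since 0.3333 ≠ 1.3333, the equation fails at this point, so it cannot hold for all real values of x and y for which both sides are defined.
1/x + 1/y = (x+y)/(xy), which is not 1/(x+y).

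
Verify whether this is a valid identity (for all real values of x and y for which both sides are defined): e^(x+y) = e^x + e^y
Claim: e^(x+y) = e^x + e^y.
Test a specific point where both sides are defined: x = 3, y = -1.
LHS = e^(x+y) ≈ 7.3891
RHS = e^x + e^y ≈ 20.4534
Since 7.3891 ≠ 20.4534, the equation fails at this point, so it cannot hold for all real values of x and y for which both sides are defined.
The correct rule is e^(x+y) = e^x · e^y (a product, not a sum).

Conclusion: No, this is NOT an identity.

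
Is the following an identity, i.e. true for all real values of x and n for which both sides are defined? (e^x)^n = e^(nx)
Yes, this is an identity.

Claim: (e^x)^n = e^(nx).
Reasoning: e^x is a positive real number, and for a positive base B and real exponent n, B^n = e^(n·ln B). With B = e^x, ln B = x, so (e^x)^n = e^(n·x).
So the two sides agree for all real values of x and n for which both sides are defined.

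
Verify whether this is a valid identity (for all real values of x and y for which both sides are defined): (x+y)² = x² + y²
No, this is NOT an identity.

Claim: (x+y)² = x² + y².
Test a specific point where both sides are defined: x = 4, y = 1.
LHS = (x+y)² ≈ 25.0000
RHS = x² + y² ≈ 17.0000
Since 25.0000 ≠ 17.0000, the equation fails at this point, so it cannot hold for all real values of x and y for which both sides are defined.
The correct expansion is (x+y)² = x² + 2xy + y²; the cross term 2xy is missing.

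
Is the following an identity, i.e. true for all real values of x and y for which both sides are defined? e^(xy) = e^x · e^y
No, this is NOT an identity.

Claim: e^(xy) = e^x · e^y.
Test a specific point where both sides are defined: x = 3, y = 1.
LHS = e^(xy) ≈ 20.0855
RHS = e^x · e^y ≈ 54.5982
Since 20.0855 ≠ 54.5982, the equation fails at this point, so it cannot hold for all real values of x and y for which both sides are defined.
e^x · e^y = e^(x+y), not e^(xy).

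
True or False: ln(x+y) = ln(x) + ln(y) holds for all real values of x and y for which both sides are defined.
Claim: ln(x+y) = ln(x) + ln(y).
Test a specific point where both sides are defined: x = 2, y = 3/2.
LHS = ln(x+y) ≈ 1.2528
RHS = ln(x) + ln(y) ≈ 1.0986
Since 1.2528 ≠ 1.0986, the equation fails at this point, so it cannot hold for all real values of x and y for which both sides are defined.
ln(x) + ln(y) = ln(xy), not ln(x+y).

Conclusion: False.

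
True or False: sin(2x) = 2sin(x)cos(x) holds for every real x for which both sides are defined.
Claim: sin(2x) = 2sin(x)cos(x).
Reasoning: Put y = x in the addition formula sin(x+y) = sin(x)cos(y) + cos(x)sin(y): sin(2x) = sin(x)cos(x) + cos(x)sin(x) = 2sin(x)cos(x).
So the two sides agree for every real x for which both sides are defined.

Conclusion: True.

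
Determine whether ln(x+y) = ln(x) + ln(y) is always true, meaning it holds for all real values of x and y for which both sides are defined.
No, this is NOT an identity.

Claim: ln(x+y) = ln(x) + ln(y).
Test a specific point where both sides are defined: x = 3, y = 4.
LHS = ln(x+y) ≈ 1.9459
RHS = ln(x) + ln(y) ≈ 2.4849
Since 1.9459 ≠ 2.4849, the equation fails at this point, so it cannot hold for all real values of x and y for which both sides are defined.
ln(x) + ln(y) = ln(xy), not ln(x+y).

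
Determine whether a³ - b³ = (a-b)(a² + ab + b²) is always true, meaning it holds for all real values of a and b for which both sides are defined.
Claim: a³ - b³ = (a-b)(a² + ab + b²).
Reasoning: Expand the right side: (a-b)(a² + ab + b²) = a³ + a²b + ab² - a²b - ab² - b³ = a³ - b³ (the middle terms cancel in pairs).
So the two sides agree for all real values of a and b for which both sides are defined.

Conclusion: Yes, this is an identity.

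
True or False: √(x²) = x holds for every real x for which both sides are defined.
Claim: √(x²) = x.
Test a specific point where both sides are defined: x = -2.
LHS = √(x²) ≈ 2.0000
RHS = x ≈ -2.0000
Since 2.0000 ≠ -2.0000, the equation fails at this point, so it cannot hold for every real x for which both sides are defined.
√(x²) = |x|, which differs from x whenever x < 0 (both sides are defined for every real x).

Conclusion: False.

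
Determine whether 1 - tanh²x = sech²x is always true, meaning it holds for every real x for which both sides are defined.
Yes, this is an identity.

Claim: 1 - tanh²x = sech²x.
Reasoning: Divide cosh²x - sinh²x = 1 through by cosh²x (never zero): 1 - tanh²x = 1/cosh²x = sech²x.
So the two sides agree for every real x for which both sides are defined.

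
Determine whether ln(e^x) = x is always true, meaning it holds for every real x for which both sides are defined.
Yes, this is an identity.

Claim: ln(e^x) = x.
Reasoning: ln is the inverse of the exponential: ln(e^x) asks for the exponent p with e^p = e^x, and since e^p is one-to-one that exponent is p = x.
So the two sides agree for every real x for which both sides are defined.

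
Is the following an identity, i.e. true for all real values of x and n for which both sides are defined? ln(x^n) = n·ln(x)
Claim: ln(x^n) = n·ln(x).
Reasoning: The right side requires x > 0. For x > 0, x^n = (e^(ln x))^n = e^(n·ln x), so taking ln of both sides gives ln(x^n) = n·ln(x).
So the two sides agree for all real values of x and n for which both sides are defined.

Conclusion: Yes, this is an identity.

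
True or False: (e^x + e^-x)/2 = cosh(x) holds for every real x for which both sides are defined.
True.

Claim: (e^x + e^-x)/2 = cosh(x).
Reasoning: This is exactly the definition of the hyperbolic cosine: cosh(x) := (e^x + e^-x)/2.
So the two sides agree for every real x for which both sides are defined.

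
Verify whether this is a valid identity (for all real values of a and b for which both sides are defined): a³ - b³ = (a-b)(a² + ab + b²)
Yes, this is an identity.

Claim: a³ - b³ = (a-b)(a² + ab + b²).
Reasoning: Expand the right side: (a-b)(a² + ab + b²) = a³ + a²b + ab² - a²b - ab² - b³ = a³ - b³ (the middle terms cancel in pairs).
So the two sides agree for all real values of a and b for which both sides are defined.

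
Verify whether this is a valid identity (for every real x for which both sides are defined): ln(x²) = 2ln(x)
Yes, this is an identity.

Claim: ln(x²) = 2ln(x).
Reasoning: The right side requires x > 0. For x > 0, x² = (e^(ln x))² = e^(2ln x), so ln(x²) = 2ln(x). (For x < 0 the right side is undefined, so those values are outside the claim.)
So the two sides agree for every real x for which both sides are defined.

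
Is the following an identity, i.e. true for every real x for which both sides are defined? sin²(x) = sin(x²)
No, this is NOT an identity.

Claim: sin²(x) = sin(x²).
Test a specific point where both sides are defined: x = -π/6.
LHS = sin²(x) ≈ 0.2500
RHS = sin(x²) ≈ 0.2707
Since 0.2500 ≠ 0.2707, the equation fails at this point, so it cannot hold for every real x for which both sides are defined.
sin²(x) means (sin x)², squaring the output; sin(x²) squares the input. These are different functions.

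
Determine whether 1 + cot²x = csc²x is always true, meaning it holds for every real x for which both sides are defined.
Yes, this is an identity.

Claim: 1 + cot²x = csc²x.
Reasoning: Start from sin²x + cos²x = 1 and divide every term by sin²x (allowed wherever cot x and csc x are defined): 1 + cot²x = 1/sin²x = csc²x.
So the two sides agree for every real x for which both sides are defined.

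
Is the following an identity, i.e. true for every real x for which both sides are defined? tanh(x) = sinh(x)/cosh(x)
Yes, this is an identity.

Claim: tanh(x) = sinh(x)/cosh(x).
Reasoning: tanh(x) is defined as sinh(x)/cosh(x) = (e^x - e^-x)/(e^x + e^-x); cosh(x) ≥ 1 is never zero, so this holds for every real x.
So the two sides agree for every real x for which both sides are defined.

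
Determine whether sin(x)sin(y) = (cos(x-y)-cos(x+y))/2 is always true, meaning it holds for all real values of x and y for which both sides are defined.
Claim: sin(x)sin(y) = (cos(x-y)-cos(x+y))/2.
Reasoning: cos(x-y) = cos(x)cos(y) + sin(x)sin(y) and cos(x+y) = cos(x)cos(y) - sin(x)sin(y). Subtracting, cos(x-y) - cos(x+y) = 2sin(x)sin(y); divide by 2.
So the two sides agree for all real values of x and y for which both sides are defined.

Conclusion: Yes, this is an identity.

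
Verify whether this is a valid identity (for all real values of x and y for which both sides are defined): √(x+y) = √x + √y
Claim: √(x+y) = √x + √y.
Test a specific point where both sides are defined: x = 3/2, y = 4.
LHS = √(x+y) ≈ 2.3452
RHS = √x + √y ≈ 3.2247
Since 2.3452 ≠ 3.2247, the equation fails at this point, so it cannot hold for all real values of x and y for which both sides are defined.
Squaring the right side gives x + 2√(xy) + y, not x + y.

Conclusion: No, this is NOT an identity.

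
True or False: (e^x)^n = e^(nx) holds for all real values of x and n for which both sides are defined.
True.

Claim: (e^x)^n = e^(nx).
Reasoning: e^x is a positive real number, and for a positive base B and real exponent n, B^n = e^(n·ln B). With B = e^x, ln B = x, so (e^x)^n = e^(n·x).
So the two sides agree for all real values of x and n for which both sides are defined.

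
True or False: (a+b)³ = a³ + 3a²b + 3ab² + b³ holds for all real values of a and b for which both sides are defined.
Claim: (a+b)³ = a³ + 3a²b + 3ab² + b³.
Reasoning: (a+b)³ = (a+b)(a+b)² = (a+b)(a² + 2ab + b²) = a³ + 2a²b + ab² + a²b + 2ab² + b³ = a³ + 3a²b + 3ab² + b³.
So the two sides agree for all real values of a and b for which both sides are defined.

Conclusion: True.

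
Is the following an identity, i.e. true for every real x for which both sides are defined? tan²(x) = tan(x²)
No, this is NOT an identity.

Claim: tan²(x) = tan(x²).
Test a specific point where both sides are defined: x = π/4.
LHS = tan²(x) ≈ 1.0000
RHS = tan(x²) ≈ 0.7092
Since 1.0000 ≠ 0.7092, the equation fails at this point, so it cannot hold for every real x for which both sides are defined.
tan²(x) means (tan x)², squaring the output; tan(x²) squares the input. These are different functions.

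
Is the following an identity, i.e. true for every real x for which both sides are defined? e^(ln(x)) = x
Claim: e^(ln(x)) = x.
Reasoning: For x > 0, ln(x) is by definition the exponent p such that e^p = x. Raising e to that exponent therefore returns x: e^(ln x) = x.
So the two sides agree for every real x for which both sides are defined.

Conclusion: Yes, this is an identity.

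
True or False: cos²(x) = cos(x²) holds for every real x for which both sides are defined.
Claim: cos²(x) = cos(x²).
Test a specific point where both sides are defined: x = π/3.
LHS = cos²(x) ≈ 0.2500
RHS = cos(x²) ≈ 0.4566
Since 0.2500 ≠ 0.4566, the equation fails at this point, so it cannot hold for every real x for which both sides are defined.
cos²(x) means (cos x)², squaring the output; cos(x²) squares the input. These are different functions.

Conclusion: False.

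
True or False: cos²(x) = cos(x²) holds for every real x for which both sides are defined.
False.

Claim: cos²(x) = cos(x²).
Test a specific point where both sides are defined: x = π/3.
LHS = cos²(x) ≈ 0.2500
RHS = cos(x²) ≈ 0.4566
Since 0.2500 ≠ 0.4566, the equation fails at this point, so it cannot hold for every real x for which both sides are defined.
cos²(x) means (cos x)², squaring the output; cos(x²) squares the input. These are different functions.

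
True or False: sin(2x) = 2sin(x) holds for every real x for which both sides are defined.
False.

Claim: sin(2x) = 2sin(x).
Test a specific point where both sides are defined: x = π/6.
LHS = sin(2x) ≈ 0.8660
RHS = 2sin(x) ≈ 1.0000
Since 0.8660 ≠ 1.0000, the equation fails at this point, so it cannot hold for every real x for which both sides are defined.
The correct double-angle formula is sin(2x) = 2sin(x)cos(x).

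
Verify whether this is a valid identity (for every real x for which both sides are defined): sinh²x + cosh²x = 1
Claim: sinh²x + cosh²x = 1.
Test a specific point where both sides are defined: x = 3/2.
LHS = sinh²x + cosh²x ≈ 10.0677
RHS = 1 ≈ 1.0000
Since 10.0677 ≠ 1.0000, the equation fails at this point, so it cannot hold for every real x for which both sides are defined.
The correct hyperbolic identity is cosh²x - sinh²x = 1 (a difference); the sum sinh²x + cosh²x equals cosh(2x).

Conclusion: No, this is NOT an identity.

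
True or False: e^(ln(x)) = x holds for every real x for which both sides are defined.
True.

Claim: e^(ln(x)) = x.
Reasoning: For x > 0, ln(x) is by definition the exponent p such that e^p = x. Raising e to that exponent therefore returns x: e^(ln x) = x.
So the two sides agree for every real x for which both sides are defined.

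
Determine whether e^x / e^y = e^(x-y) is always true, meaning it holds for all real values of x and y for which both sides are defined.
Yes, this is an identity.

Claim: e^x / e^y = e^(x-y).
Reasoning: 1/e^y = e^(-y), so e^x / e^y = e^x · e^(-y) = e^(x + (-y)) = e^(x-y) by the product rule for exponents.
So the two sides agree for all real values of x and y for which both sides are defined.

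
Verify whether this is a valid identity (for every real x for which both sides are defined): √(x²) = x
No, this is NOT an identity.

Claim: √(x²) = x.
Test a specific point where both sides are defined: x = -2.
LHS = √(x²) ≈ 2.0000
RHS = x ≈ -2.0000
Since 2.0000 ≠ -2.0000, the equation fails at this point, so it cannot hold for every real x for which both sides are defined.
√(x²) = |x|, which differs from x whenever x < 0 (both sides are defined for every real x).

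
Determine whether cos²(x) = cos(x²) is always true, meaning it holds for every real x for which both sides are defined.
No, this is NOT an identity.

Claim: cos²(x) = cos(x²).
Test a specific point where both sides are defined: x = π/4.
LHS = cos²(x) ≈ 0.5000
RHS = cos(x²) ≈ 0.8157
Since 0.5000 ≠ 0.8157, the equation fails at this point, so it cannot hold for every real x for which both sides are defined.
cos²(x) means (cos x)², squaring the output; cos(x²) squares the input. These are different functions.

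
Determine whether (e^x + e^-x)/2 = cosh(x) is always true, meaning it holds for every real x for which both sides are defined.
Yes, this is an identity.

Claim: (e^x + e^-x)/2 = cosh(x).
Reasoning: This is exactly the definition of the hyperbolic cosine: cosh(x) := (e^x + e^-x)/2.
So the two sides agree for every real x for which both sides are defined.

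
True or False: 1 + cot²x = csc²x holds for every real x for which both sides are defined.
True.

Claim: 1 + cot²x = csc²x.
Reasoning: Start from sin²x + cos²x = 1 and divide every term by sin²x (allowed wherever cot x and csc x are defined): 1 + cot²x = 1/sin²x = csc²x.
So the two sides agree for every real x for which both sides are defined.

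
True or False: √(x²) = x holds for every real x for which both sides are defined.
Claim: √(x²) = x.
Test a specific point where both sides are defined: x = -2.
LHS = √(x²) ≈ 2.0000
RHS = x ≈ -2.0000
Since 2.0000 ≠ -2.0000, the equation fails at this point, so it cannot hold for every real x for which both sides are defined.
√(x²) = |x|, which differs from x whenever x < 0 (both sides are defined for every real x).

Conclusion: False.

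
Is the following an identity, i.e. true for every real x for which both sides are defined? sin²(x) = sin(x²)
Claim: sin²(x) = sin(x²).
Test a specific point where both sides are defined: x = π/3.
LHS = sin²(x) ≈ 0.7500
RHS = sin(x²) ≈ 0.8897
Since 0.7500 ≠ 0.8897, the equation fails at this point, so it cannot hold for every real x for which both sides are defined.
sin²(x) means (sin x)², squaring the output; sin(x²) squares the input. These are different functions.

Conclusion: No, this is NOT an identity.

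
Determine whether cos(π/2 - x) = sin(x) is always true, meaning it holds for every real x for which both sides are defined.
Claim: cos(π/2 - x) = sin(x).
Reasoning: Use cos(u - v) = cos(u)cos(v) + sin(u)sin(v) with u = π/2, v = x: cos(π/2)cos(x) + sin(π/2)sin(x) = 0·cos(x) + 1·sin(x) = sin(x).
So the two sides agree for every real x for which both sides are defined.

Conclusion: Yes, this is an identity.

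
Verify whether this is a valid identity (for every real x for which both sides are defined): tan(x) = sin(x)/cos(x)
Yes, this is an identity.

Claim: tan(x) = sin(x)/cos(x).
Reasoning: For an angle x whose terminal point on the unit circle is (cos x, sin x), tan(x) is defined as the ratio (second coordinate)/(first coordinate) = sin(x)/cos(x), wherever cos(x) ≠ 0.
So the two sides agree for every real x for which both sides are defined.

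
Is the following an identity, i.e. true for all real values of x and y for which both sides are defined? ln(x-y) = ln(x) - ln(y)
Claim: ln(x-y) = ln(x) - ln(y).
Test a specific point where both sides are defined: x = 4, y = 3.
LHS = ln(x-y) ≈ 0.0000
RHS = ln(x) - ln(y) ≈ 0.2877
Since 0.0000 ≠ 0.2877, the equation fails at this point, so it cannot hold for all real values of x and y for which both sides are defined.
ln(x) - ln(y) = ln(x/y), not ln(x-y).

Conclusion: No, this is NOT an identity.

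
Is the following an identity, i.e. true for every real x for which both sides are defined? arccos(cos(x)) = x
No, this is NOT an identity.

Claim: arccos(cos(x)) = x.
Test a specific point where both sides are defined: x = -π/2.
LHS = arccos(cos(x)) ≈ 1.5708
RHS = x ≈ -1.5708
Since 1.5708 ≠ -1.5708, the equation fails at this point, so it cannot hold for every real x for which both sides are defined.
arccos only returns values in [0, π], so arccos(cos(x)) = x holds only for x in that interval, not for all real x.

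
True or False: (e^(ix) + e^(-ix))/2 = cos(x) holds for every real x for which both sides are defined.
True.

Claim: (e^(ix) + e^(-ix))/2 = cos(x).
Reasoning: By Euler's formula e^(ix) = cos(x) + i·sin(x) and e^(-ix) = cos(x) - i·sin(x). Adding cancels the sine terms: e^(ix) + e^(-ix) = 2cos(x); divide by 2.
So the two sides agree for every real x for which both sides are defined.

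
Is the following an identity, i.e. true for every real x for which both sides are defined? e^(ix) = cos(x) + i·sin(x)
Claim: e^(ix) = cos(x) + i·sin(x).
Reasoning: Euler's formula. Expand e^(ix) = Σ (ix)^k / k!. Since i² = -1, the even-k terms are Σ (-1)^m x^(2m)/(2m)! = cos(x) and the odd-k terms are i · Σ (-1)^m x^(2m+1)/(2m+1)! = i·sin(x).
So the two sides agree for every real x for which both sides are defined.

Conclusion: Yes, this is an identity.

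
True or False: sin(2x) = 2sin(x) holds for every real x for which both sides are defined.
False.

Claim: sin(2x) = 2sin(x).
Test a specific point where both sides are defined: x = -π/3.
LHS = sin(2x) ≈ -0.8660
RHS = 2sin(x) ≈ -1.7321
Since -0.8660 ≠ -1.7321, the equation fails at this point, so it cannot hold for every real x for which both sides are defined.
The correct double-angle formula is sin(2x) = 2sin(x)cos(x).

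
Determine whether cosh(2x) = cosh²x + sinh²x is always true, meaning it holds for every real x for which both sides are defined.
Yes, this is an identity.

Claim: cosh(2x) = cosh²x + sinh²x.
Reasoning: cosh²x = (e^(2x) + 2 + e^(-2x))/4 and sinh²x = (e^(2x) - 2 + e^(-2x))/4. Adding gives (2e^(2x) + 2e^(-2x))/4 = (e^(2x) + e^(-2x))/2 = cosh(2x).
So the two sides agree for every real x for which both sides are defined.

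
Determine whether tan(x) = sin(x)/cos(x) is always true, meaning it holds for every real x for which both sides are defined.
Claim: tan(x) = sin(x)/cos(x).
Reasoning: For an angle x whose terminal point on the unit circle is (cos x, sin x), tan(x) is defined as the ratio (second coordinate)/(first coordinate) = sin(x)/cos(x), wherever cos(x) ≠ 0.
So the two sides agree for every real x for which both sides are defined.

Conclusion: Yes, this is an identity.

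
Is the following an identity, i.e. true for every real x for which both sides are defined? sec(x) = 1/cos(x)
Yes, this is an identity.

Claim: sec(x) = 1/cos(x).
Reasoning: sec(x) is by definition the reciprocal of cos(x), wherever cos(x) ≠ 0.
So the two sides agree for every real x for which both sides are defined.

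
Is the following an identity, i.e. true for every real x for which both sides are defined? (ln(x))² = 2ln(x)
No, this is NOT an identity.

Claim: (ln(x))² = 2ln(x).
Test a specific point where both sides are defined: x = 1/2.
LHS = (ln(x))² ≈ 0.4805
RHS = 2ln(x) ≈ -1.3863
Since 0.4805 ≠ -1.3863, the equation fails at this point, so it cannot hold for every real x for which both sides are defined.
2ln(x) equals ln(x²), which is not the same as (ln x)².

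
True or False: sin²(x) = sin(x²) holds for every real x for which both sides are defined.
Claim: sin²(x) = sin(x²).
Test a specific point where both sides are defined: x = -π/6.
LHS = sin²(x) ≈ 0.2500
RHS = sin(x²) ≈ 0.2707
Since 0.2500 ≠ 0.2707, the equation fails at this point, so it cannot hold for every real x for which both sides are defined.
sin²(x) means (sin x)², squaring the output; sin(x²) squares the input. These are different functions.

Conclusion: False.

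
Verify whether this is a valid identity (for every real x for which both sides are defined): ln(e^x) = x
Claim: ln(e^x) = x.
Reasoning: ln is the inverse of the exponential: ln(e^x) asks for the exponent p with e^p = e^x, and since e^p is one-to-one that exponent is p = x.
So the two sides agree for every real x for which both sides are defined.

Conclusion: Yes, this is an identity.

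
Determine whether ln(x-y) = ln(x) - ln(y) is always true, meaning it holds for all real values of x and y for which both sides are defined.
No, this is NOT an identity.

Claim: ln(x-y) = ln(x) - ln(y).
Test a specific point where both sides are defined: x = 3, y = 1/2.
LHS = ln(x-y) ≈ 0.9163
RHS = ln(x) - ln(y) ≈ 1.7918
Since 0.9163 ≠ 1.7918, the equation fails at this point, so it cannot hold for all real values of x and y for which both sides are defined.
ln(x) - ln(y) = ln(x/y), not ln(x-y).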